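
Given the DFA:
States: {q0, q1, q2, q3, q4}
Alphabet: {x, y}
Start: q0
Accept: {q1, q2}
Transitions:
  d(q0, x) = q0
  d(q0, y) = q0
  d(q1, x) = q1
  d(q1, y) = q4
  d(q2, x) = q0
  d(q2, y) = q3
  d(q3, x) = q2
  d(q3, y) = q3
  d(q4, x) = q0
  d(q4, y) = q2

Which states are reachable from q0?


BFS from q0:
  layer 0: {q0}

{q0}


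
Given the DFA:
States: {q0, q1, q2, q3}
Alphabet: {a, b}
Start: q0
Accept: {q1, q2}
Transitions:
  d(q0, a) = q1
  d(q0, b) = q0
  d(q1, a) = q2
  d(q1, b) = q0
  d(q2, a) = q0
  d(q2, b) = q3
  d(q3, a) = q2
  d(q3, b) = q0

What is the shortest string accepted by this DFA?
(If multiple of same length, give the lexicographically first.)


BFS by string length (lex-first path to each state shown):
  len 0: q0<-""
  len 1: q0<-"b", q1<-"a"
Found accept state at length 1.

"a"


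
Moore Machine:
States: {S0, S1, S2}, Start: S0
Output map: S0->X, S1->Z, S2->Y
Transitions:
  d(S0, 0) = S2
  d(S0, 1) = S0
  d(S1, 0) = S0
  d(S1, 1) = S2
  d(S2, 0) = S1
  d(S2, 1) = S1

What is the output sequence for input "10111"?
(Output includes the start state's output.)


Start: S0 (output X)
  --1--> S0 (output X)
  --0--> S2 (output Y)
  --1--> S1 (output Z)
  --1--> S2 (output Y)
  --1--> S1 (output Z)

"XXYZYZ"


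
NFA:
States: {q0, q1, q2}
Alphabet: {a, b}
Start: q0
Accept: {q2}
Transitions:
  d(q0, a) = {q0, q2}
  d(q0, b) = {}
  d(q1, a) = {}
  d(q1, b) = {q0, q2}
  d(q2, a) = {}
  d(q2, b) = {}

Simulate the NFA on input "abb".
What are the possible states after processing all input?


Start: {q0}
  --a--> {q0, q2}
  --b--> {}
  --b--> {}

{} (empty set, no valid transitions)


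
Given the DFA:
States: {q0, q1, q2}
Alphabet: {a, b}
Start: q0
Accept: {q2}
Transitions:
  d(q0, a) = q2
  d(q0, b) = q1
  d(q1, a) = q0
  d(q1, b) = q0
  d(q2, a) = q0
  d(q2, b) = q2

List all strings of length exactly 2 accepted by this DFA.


All strings of length 2: 4 total
Accepted: 1

"ab"


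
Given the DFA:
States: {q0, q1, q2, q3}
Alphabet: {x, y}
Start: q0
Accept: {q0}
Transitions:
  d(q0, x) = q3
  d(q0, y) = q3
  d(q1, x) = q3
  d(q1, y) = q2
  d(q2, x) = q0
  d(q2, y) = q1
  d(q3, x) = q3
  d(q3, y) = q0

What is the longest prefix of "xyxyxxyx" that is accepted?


Run the DFA, marking each prefix where the state is accepting:
  "" -> q0 [accept]
  "x" -> q3 [reject]
  "xy" -> q0 [accept]
  "xyx" -> q3 [reject]
  "xyxy" -> q0 [accept]
  "xyxyx" -> q3 [reject]
  "xyxyxx" -> q3 [reject]
  "xyxyxxy" -> q0 [accept]
  "xyxyxxyx" -> q3 [reject]

"xyxyxxy"


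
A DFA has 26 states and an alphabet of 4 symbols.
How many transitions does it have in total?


Each state has exactly one transition per symbol.
26 * 4 = 104

104


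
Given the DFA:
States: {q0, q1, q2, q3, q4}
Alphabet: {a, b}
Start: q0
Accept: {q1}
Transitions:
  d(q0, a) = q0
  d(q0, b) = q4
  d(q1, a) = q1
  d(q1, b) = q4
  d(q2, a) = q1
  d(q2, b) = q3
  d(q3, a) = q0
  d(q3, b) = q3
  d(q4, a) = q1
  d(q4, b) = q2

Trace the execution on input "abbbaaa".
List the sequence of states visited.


Input: abbbaaa
d(q0, a) = q0
d(q0, b) = q4
d(q4, b) = q2
d(q2, b) = q3
d(q3, a) = q0
d(q0, a) = q0
d(q0, a) = q0


q0 -> q0 -> q4 -> q2 -> q3 -> q0 -> q0 -> q0


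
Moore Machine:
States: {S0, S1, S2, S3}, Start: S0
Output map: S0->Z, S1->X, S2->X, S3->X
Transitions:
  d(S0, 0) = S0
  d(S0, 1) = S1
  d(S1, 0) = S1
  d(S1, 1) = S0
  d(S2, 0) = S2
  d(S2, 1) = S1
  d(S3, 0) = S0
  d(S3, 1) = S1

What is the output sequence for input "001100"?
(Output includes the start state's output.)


Start: S0 (output Z)
  --0--> S0 (output Z)
  --0--> S0 (output Z)
  --1--> S1 (output X)
  --1--> S0 (output Z)
  --0--> S0 (output Z)
  --0--> S0 (output Z)

"ZZZXZZZ"


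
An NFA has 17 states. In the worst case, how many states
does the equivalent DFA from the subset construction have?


Subset construction: one DFA state per subset of NFA states.
2^17 = 131072

131072


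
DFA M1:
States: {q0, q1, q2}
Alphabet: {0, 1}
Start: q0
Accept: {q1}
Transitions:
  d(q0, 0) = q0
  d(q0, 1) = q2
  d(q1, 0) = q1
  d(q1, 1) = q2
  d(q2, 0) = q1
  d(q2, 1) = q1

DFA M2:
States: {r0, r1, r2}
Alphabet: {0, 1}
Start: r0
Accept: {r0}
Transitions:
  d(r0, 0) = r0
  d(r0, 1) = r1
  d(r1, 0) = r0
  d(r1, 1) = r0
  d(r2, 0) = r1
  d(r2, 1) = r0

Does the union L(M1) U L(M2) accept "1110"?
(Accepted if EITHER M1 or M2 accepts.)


M1: final=q1 accepted=True
M2: final=r0 accepted=True

Yes, union accepts


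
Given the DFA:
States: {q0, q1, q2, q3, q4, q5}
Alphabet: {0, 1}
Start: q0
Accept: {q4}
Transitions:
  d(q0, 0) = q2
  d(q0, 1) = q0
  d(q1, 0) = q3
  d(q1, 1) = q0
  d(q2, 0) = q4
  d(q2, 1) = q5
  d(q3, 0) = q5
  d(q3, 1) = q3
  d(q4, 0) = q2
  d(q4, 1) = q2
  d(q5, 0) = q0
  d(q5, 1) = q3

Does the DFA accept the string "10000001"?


Trace: q0 -> q0 -> q2 -> q4 -> q2 -> q4 -> q2 -> q4 -> q2
Final state: q2
Accept states: {q4}

No, rejected (final state q2 is not an accept state)


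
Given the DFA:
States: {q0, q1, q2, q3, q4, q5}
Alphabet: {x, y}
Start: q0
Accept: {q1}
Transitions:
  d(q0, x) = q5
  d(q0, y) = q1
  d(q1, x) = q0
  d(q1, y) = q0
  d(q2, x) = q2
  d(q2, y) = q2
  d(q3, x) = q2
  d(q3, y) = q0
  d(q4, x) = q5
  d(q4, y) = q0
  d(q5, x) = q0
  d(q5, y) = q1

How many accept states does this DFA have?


Accept states listed: {q1}
Counting: q1(1)

1


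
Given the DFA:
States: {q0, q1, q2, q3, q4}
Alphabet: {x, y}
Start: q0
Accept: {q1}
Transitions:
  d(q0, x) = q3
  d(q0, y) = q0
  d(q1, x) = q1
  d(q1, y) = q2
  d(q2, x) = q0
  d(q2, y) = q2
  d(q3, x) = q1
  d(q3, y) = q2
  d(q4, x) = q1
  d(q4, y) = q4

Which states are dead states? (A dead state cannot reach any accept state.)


Forward reachability from each state:
  q0 -> reaches accept state q1 (live)
  q1 -> reaches accept state q1 (live)
  q2 -> reaches accept state q1 (live)
  q3 -> reaches accept state q1 (live)
  q4 -> reaches accept state q1 (live)

None (all states can reach an accept state)


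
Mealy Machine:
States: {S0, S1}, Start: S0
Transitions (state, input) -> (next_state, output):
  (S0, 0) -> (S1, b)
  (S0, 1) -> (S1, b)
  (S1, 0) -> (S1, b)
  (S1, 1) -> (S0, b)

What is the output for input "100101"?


Step-by-step:
  (S0, 1) -> (S1, b)
  (S1, 0) -> (S1, b)
  (S1, 0) -> (S1, b)
  (S1, 1) -> (S0, b)
  (S0, 0) -> (S1, b)
  (S1, 1) -> (S0, b)

"bbbbbb"


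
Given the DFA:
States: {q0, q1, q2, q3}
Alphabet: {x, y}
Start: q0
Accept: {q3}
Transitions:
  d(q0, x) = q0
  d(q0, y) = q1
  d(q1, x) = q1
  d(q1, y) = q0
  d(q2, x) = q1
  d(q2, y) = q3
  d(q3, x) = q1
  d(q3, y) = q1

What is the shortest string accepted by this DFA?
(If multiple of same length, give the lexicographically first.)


BFS by string length (lex-first path to each state shown):
  len 0: q0<-""
  len 1: q0<-"x", q1<-"y"
  len 2: q0<-"xx", q1<-"xy"
  len 3: q0<-"xxx", q1<-"xxy"
  len 4: q0<-"xxxx", q1<-"xxxy"
  len 5: q0<-"xxxxx", q1<-"xxxxy"
  len 6: q0<-"xxxxxx", q1<-"xxxxxy"
  len 7: q0<-"xxxxxxx", q1<-"xxxxxxy"
  len 8: q0<-"xxxxxxxx", q1<-"xxxxxxxy"

No string accepted (empty language)


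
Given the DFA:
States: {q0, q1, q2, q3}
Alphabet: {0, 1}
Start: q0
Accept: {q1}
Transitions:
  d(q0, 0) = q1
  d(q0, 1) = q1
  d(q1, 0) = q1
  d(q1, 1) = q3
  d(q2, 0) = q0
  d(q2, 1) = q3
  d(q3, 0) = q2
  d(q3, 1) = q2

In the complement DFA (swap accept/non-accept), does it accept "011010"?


Trace: q0 -> q1 -> q3 -> q2 -> q0 -> q1 -> q1
Final: q1
Original accept: {q1}
Complement: q1 is in original accept

No, complement rejects (original accepts)


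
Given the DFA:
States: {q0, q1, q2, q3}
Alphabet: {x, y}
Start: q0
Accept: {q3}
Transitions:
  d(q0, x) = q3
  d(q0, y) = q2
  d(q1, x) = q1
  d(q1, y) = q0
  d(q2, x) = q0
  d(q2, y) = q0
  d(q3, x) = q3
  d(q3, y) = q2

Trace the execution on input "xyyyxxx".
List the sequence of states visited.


Input: xyyyxxx
d(q0, x) = q3
d(q3, y) = q2
d(q2, y) = q0
d(q0, y) = q2
d(q2, x) = q0
d(q0, x) = q3
d(q3, x) = q3


q0 -> q3 -> q2 -> q0 -> q2 -> q0 -> q3 -> q3


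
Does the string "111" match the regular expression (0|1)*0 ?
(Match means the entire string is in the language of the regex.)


|string| = 3; first = '1'; last = '1'

No, "111" does not match (0|1)*0


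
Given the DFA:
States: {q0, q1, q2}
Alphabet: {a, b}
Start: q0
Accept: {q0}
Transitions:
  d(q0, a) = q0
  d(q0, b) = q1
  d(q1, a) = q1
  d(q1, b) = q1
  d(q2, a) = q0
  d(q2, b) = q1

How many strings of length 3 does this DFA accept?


Enumerating all length-3 strings:
  "aaa" -> q0 [accept]
  "aab" -> q1 [reject]
  "aba" -> q1 [reject]
  "abb" -> q1 [reject]
  "baa" -> q1 [reject]
  "bab" -> q1 [reject]
  "bba" -> q1 [reject]
  "bbb" -> q1 [reject]

1 out of 8


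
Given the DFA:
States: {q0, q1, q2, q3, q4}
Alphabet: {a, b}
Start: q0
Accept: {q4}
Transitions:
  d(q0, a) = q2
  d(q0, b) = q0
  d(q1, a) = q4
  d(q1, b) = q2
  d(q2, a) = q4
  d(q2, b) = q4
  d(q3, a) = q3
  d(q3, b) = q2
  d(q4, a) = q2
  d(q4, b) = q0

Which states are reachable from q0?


BFS from q0:
  layer 0: {q0}
  layer 1: {q2}
  layer 2: {q4}

{q0, q2, q4}


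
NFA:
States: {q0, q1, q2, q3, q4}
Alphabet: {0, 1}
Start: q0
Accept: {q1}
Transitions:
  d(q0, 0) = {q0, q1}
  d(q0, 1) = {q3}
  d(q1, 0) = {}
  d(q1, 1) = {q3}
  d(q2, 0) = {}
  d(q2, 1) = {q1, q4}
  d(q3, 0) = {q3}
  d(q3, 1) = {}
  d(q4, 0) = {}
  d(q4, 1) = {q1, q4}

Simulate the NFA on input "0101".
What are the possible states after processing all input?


Start: {q0}
  --0--> {q0, q1}
  --1--> {q3}
  --0--> {q3}
  --1--> {}

{} (empty set, no valid transitions)


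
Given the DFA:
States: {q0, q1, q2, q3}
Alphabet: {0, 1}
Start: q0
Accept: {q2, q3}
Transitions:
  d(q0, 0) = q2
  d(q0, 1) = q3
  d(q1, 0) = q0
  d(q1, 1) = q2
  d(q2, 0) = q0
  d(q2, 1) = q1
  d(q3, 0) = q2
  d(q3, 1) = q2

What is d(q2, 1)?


Looking up transition d(q2, 1)

q1


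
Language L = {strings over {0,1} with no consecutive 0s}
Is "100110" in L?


'00' occurs at index 1

No, "100110" is not in L


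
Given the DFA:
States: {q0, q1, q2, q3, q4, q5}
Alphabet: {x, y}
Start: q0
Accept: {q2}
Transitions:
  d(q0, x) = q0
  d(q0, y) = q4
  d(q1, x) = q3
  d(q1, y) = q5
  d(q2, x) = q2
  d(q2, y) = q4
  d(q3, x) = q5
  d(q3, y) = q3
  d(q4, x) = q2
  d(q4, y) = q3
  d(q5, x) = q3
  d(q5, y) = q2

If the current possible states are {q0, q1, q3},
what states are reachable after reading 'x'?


Apply transition on 'x' from each current state:
  d(q0, x) = q0
  d(q1, x) = q3
  d(q3, x) = q5

{q0, q3, q5}


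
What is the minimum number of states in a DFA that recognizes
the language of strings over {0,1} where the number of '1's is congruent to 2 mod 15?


States track (count of '1') mod 15.
Need 15 states: one per remainder 0..14; accept = remainder 2.

15


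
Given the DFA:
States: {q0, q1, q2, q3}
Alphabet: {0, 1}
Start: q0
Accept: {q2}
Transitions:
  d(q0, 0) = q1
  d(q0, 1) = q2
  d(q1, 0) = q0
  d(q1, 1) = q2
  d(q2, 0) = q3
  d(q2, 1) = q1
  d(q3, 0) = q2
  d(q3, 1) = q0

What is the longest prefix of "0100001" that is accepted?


Run the DFA, marking each prefix where the state is accepting:
  "" -> q0 [reject]
  "0" -> q1 [reject]
  "01" -> q2 [accept]
  "010" -> q3 [reject]
  "0100" -> q2 [accept]
  "01000" -> q3 [reject]
  "010000" -> q2 [accept]
  "0100001" -> q1 [reject]

"010000"


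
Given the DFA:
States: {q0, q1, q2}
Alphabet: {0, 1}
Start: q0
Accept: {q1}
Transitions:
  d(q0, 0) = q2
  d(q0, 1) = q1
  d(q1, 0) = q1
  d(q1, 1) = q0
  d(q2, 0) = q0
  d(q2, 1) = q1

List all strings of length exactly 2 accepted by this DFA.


All strings of length 2: 4 total
Accepted: 2

"01", "10"


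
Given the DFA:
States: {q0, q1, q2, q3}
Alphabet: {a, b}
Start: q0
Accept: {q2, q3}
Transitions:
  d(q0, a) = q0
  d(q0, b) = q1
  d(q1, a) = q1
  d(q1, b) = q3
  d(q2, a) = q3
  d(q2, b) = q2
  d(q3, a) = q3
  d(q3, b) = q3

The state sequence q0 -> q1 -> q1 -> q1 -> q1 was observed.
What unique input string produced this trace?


Trace back each transition to find the symbol:
  q0 --[b]--> q1
  q1 --[a]--> q1
  q1 --[a]--> q1
  q1 --[a]--> q1

"baaa"


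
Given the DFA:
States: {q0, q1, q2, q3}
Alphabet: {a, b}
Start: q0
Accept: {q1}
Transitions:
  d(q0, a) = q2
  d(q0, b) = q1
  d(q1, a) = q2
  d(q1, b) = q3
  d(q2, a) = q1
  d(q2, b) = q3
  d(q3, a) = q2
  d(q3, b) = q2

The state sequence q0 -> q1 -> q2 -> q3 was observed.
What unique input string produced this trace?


Trace back each transition to find the symbol:
  q0 --[b]--> q1
  q1 --[a]--> q2
  q2 --[b]--> q3

"bab"


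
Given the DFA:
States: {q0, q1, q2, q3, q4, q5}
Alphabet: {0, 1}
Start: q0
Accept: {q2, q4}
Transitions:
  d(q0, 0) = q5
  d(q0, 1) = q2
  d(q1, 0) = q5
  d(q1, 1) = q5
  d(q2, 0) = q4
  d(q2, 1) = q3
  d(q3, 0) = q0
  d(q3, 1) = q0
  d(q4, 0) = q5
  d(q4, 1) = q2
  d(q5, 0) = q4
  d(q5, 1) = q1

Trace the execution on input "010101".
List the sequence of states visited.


Input: 010101
d(q0, 0) = q5
d(q5, 1) = q1
d(q1, 0) = q5
d(q5, 1) = q1
d(q1, 0) = q5
d(q5, 1) = q1


q0 -> q5 -> q1 -> q5 -> q1 -> q5 -> q1


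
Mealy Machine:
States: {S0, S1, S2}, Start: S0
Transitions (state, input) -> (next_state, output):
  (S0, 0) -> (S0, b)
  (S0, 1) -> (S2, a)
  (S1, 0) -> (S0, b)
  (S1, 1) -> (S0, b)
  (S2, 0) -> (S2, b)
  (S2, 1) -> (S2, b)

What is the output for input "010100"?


Step-by-step:
  (S0, 0) -> (S0, b)
  (S0, 1) -> (S2, a)
  (S2, 0) -> (S2, b)
  (S2, 1) -> (S2, b)
  (S2, 0) -> (S2, b)
  (S2, 0) -> (S2, b)

"babbbb"


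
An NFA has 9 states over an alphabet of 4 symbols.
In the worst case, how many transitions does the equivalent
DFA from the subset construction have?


Subset construction: one DFA state per subset of NFA states = 2^9 = 512 states.
Each DFA state has 4 outgoing transitions: 512 * 4 = 2048

2048


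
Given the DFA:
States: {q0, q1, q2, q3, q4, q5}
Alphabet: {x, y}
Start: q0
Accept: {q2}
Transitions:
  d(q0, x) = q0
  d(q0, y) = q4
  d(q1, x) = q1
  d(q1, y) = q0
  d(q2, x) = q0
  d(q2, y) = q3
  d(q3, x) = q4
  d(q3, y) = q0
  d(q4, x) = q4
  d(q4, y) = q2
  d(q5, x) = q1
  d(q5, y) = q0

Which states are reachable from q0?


BFS from q0:
  layer 0: {q0}
  layer 1: {q4}
  layer 2: {q2}
  layer 3: {q3}

{q0, q2, q3, q4}


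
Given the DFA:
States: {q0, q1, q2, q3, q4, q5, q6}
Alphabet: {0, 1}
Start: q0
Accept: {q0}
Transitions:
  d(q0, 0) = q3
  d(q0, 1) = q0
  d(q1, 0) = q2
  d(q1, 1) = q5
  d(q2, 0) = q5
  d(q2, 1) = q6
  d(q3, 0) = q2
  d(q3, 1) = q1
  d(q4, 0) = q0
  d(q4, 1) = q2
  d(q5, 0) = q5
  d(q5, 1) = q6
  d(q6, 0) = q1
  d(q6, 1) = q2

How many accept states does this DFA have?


Accept states listed: {q0}
Counting: q0(1)

1


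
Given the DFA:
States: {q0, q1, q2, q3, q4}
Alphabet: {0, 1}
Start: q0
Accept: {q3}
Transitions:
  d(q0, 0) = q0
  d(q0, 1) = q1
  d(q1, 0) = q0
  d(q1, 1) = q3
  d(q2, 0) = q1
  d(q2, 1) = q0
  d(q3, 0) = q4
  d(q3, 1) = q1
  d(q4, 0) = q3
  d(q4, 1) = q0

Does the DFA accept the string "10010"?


Trace: q0 -> q1 -> q0 -> q0 -> q1 -> q0
Final state: q0
Accept states: {q3}

No, rejected (final state q0 is not an accept state)


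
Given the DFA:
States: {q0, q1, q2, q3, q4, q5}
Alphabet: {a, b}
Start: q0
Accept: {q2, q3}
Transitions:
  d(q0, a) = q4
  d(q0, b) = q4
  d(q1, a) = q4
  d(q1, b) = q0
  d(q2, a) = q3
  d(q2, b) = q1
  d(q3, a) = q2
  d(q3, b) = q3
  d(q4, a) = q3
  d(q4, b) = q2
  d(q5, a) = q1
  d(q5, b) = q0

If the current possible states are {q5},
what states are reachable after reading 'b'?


Apply transition on 'b' from each current state:
  d(q5, b) = q0

{q0}


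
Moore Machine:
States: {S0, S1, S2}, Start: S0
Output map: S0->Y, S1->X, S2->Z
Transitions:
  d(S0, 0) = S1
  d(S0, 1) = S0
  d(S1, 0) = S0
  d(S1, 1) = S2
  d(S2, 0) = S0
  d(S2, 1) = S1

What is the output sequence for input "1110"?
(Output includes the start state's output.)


Start: S0 (output Y)
  --1--> S0 (output Y)
  --1--> S0 (output Y)
  --1--> S0 (output Y)
  --0--> S1 (output X)

"YYYYX"


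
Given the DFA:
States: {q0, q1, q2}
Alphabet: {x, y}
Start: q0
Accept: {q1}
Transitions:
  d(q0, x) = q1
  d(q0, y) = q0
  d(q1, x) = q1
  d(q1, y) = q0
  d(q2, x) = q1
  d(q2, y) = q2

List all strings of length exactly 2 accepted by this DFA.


All strings of length 2: 4 total
Accepted: 2

"xx", "yx"


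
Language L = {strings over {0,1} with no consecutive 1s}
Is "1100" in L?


'11' occurs at index 0

No, "1100" is not in L


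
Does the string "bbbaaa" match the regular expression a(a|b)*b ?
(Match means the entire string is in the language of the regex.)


|string| = 6; first = 'b'; last = 'a'

No, "bbbaaa" does not match a(a|b)*b


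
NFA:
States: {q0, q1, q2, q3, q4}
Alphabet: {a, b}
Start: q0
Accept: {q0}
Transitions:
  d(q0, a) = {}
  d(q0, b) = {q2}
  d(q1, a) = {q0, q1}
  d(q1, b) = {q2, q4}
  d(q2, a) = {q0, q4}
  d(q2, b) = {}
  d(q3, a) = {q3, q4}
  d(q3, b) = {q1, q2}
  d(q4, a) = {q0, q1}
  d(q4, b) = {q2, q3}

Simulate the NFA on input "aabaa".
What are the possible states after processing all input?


Start: {q0}
  --a--> {}
  --a--> {}
  --b--> {}
  --a--> {}
  --a--> {}

{} (empty set, no valid transitions)


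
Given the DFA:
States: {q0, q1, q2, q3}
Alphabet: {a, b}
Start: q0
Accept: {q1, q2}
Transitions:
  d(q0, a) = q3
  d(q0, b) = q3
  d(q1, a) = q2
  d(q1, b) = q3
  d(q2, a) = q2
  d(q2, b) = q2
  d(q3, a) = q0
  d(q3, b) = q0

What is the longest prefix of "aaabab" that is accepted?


Run the DFA, marking each prefix where the state is accepting:
  "" -> q0 [reject]
  "a" -> q3 [reject]
  "aa" -> q0 [reject]
  "aaa" -> q3 [reject]
  "aaab" -> q0 [reject]
  "aaaba" -> q3 [reject]
  "aaabab" -> q0 [reject]

No prefix is accepted


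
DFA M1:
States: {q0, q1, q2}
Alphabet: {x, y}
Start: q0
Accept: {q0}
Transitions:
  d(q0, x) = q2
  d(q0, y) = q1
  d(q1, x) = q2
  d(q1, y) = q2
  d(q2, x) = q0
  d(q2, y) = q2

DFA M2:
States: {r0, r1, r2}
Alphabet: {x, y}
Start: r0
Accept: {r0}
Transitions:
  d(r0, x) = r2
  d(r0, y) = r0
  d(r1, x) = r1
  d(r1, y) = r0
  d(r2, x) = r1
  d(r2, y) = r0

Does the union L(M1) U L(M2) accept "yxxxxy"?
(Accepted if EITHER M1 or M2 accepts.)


M1: final=q1 accepted=False
M2: final=r0 accepted=True

Yes, union accepts


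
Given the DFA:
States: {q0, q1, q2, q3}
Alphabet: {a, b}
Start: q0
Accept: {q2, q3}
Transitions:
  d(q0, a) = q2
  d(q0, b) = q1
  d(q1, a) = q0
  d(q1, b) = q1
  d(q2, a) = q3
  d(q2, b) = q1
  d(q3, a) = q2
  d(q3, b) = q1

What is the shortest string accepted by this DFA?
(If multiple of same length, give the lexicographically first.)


BFS by string length (lex-first path to each state shown):
  len 0: q0<-""
  len 1: q1<-"b", q2<-"a"
Found accept state at length 1.

"a"


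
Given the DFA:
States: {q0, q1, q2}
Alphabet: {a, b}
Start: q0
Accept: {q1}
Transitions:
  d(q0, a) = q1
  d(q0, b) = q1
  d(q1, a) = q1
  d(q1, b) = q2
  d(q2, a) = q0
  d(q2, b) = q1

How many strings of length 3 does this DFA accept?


Enumerating all length-3 strings:
  "aaa" -> q1 [accept]
  "aab" -> q2 [reject]
  "aba" -> q0 [reject]
  "abb" -> q1 [accept]
  "baa" -> q1 [accept]
  "bab" -> q2 [reject]
  "bba" -> q0 [reject]
  "bbb" -> q1 [accept]

4 out of 8


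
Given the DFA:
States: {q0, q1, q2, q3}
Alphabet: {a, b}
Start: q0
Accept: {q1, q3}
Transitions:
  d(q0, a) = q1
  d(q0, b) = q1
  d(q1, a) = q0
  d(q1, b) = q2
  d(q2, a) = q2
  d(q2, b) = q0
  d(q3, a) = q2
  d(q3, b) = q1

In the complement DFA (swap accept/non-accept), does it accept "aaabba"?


Trace: q0 -> q1 -> q0 -> q1 -> q2 -> q0 -> q1
Final: q1
Original accept: {q1, q3}
Complement: q1 is in original accept

No, complement rejects (original accepts)


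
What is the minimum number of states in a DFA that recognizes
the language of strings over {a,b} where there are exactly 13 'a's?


States: count = 0, 1, ..., 13 (that's 14 states), plus a dead state for count > 13.
Total: 14 + 1 = 15. Accept = count-13 state.

15


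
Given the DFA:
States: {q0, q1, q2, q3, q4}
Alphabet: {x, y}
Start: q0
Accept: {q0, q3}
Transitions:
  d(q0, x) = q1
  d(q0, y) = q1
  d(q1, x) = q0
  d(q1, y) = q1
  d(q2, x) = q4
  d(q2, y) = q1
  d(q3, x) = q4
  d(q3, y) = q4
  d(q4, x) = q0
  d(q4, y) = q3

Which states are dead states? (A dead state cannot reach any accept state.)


Forward reachability from each state:
  q0 -> reaches accept state q0 (live)
  q1 -> reaches accept state q0 (live)
  q2 -> reaches accept state q0 (live)
  q3 -> reaches accept state q0 (live)
  q4 -> reaches accept state q0 (live)

None (all states can reach an accept state)


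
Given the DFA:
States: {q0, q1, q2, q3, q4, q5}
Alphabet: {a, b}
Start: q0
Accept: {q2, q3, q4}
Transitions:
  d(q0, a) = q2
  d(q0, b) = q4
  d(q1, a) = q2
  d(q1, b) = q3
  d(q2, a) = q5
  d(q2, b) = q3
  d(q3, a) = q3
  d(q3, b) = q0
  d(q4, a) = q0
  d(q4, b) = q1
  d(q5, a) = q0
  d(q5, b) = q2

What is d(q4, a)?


Looking up transition d(q4, a)

q0


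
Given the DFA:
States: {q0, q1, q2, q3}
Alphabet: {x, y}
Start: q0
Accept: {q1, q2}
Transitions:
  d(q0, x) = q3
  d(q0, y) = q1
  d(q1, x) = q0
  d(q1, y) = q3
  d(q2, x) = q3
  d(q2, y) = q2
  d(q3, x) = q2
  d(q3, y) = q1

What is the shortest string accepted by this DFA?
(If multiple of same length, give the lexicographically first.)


BFS by string length (lex-first path to each state shown):
  len 0: q0<-""
  len 1: q1<-"y", q3<-"x"
Found accept state at length 1.

"y"


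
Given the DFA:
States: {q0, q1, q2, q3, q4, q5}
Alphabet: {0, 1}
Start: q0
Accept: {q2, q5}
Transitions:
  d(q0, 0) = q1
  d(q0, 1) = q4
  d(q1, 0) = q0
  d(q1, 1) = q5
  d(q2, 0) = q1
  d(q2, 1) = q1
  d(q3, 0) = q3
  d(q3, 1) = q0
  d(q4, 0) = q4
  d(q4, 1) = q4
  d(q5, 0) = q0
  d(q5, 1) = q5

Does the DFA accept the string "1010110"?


Trace: q0 -> q4 -> q4 -> q4 -> q4 -> q4 -> q4 -> q4
Final state: q4
Accept states: {q2, q5}

No, rejected (final state q4 is not an accept state)


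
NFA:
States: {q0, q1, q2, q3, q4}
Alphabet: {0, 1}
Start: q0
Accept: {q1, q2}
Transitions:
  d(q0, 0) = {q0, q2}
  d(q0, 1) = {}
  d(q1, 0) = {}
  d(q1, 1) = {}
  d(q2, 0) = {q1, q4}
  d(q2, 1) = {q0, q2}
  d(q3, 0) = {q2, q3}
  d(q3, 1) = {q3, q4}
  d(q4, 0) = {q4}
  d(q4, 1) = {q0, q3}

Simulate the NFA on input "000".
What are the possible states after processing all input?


Start: {q0}
  --0--> {q0, q2}
  --0--> {q0, q1, q2, q4}
  --0--> {q0, q1, q2, q4}

{q0, q1, q2, q4}


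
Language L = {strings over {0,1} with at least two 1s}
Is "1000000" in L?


count('1') = 1

No, "1000000" is not in L


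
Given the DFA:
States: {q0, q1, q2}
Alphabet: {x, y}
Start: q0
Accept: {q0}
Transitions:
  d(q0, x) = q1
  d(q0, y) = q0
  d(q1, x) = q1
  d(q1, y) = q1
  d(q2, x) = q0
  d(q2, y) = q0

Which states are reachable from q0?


BFS from q0:
  layer 0: {q0}
  layer 1: {q1}

{q0, q1}


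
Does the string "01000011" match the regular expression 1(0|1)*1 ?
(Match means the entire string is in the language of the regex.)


|string| = 8; first = '0'; last = '1'

No, "01000011" does not match 1(0|1)*1


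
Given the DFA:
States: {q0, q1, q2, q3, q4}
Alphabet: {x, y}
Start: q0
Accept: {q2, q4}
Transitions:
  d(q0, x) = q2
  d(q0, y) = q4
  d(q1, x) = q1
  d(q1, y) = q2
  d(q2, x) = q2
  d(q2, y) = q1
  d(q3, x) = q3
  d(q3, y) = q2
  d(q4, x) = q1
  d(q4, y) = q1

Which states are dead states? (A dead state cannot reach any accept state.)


Forward reachability from each state:
  q0 -> reaches accept state q2 (live)
  q1 -> reaches accept state q2 (live)
  q2 -> reaches accept state q2 (live)
  q3 -> reaches accept state q2 (live)
  q4 -> reaches accept state q2 (live)

None (all states can reach an accept state)


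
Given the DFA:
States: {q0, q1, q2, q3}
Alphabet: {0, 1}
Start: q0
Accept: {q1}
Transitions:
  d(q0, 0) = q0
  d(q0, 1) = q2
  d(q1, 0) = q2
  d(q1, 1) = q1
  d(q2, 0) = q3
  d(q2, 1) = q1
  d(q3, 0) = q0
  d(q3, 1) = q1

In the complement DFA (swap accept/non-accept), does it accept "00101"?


Trace: q0 -> q0 -> q0 -> q2 -> q3 -> q1
Final: q1
Original accept: {q1}
Complement: q1 is in original accept

No, complement rejects (original accepts)


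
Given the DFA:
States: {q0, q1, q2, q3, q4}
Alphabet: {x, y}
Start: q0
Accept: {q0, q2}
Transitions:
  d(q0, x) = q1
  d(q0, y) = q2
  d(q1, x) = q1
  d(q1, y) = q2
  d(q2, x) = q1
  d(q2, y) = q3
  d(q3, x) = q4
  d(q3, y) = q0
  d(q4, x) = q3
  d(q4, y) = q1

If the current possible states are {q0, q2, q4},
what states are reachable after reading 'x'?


Apply transition on 'x' from each current state:
  d(q0, x) = q1
  d(q2, x) = q1
  d(q4, x) = q3

{q1, q3}


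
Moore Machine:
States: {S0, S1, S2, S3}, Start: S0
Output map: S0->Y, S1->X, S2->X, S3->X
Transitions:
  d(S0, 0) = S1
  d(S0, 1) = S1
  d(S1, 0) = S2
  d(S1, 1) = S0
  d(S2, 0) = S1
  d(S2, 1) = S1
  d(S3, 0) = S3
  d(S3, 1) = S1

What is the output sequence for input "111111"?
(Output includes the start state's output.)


Start: S0 (output Y)
  --1--> S1 (output X)
  --1--> S0 (output Y)
  --1--> S1 (output X)
  --1--> S0 (output Y)
  --1--> S1 (output X)
  --1--> S0 (output Y)

"YXYXYXY"


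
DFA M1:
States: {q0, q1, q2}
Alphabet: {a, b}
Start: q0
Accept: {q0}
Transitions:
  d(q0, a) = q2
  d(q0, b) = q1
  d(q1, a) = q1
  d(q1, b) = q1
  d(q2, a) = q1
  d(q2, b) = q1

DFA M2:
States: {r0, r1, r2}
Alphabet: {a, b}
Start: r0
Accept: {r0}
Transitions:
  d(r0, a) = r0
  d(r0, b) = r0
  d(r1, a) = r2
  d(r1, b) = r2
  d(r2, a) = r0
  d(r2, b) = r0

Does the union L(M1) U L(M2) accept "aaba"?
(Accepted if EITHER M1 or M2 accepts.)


M1: final=q1 accepted=False
M2: final=r0 accepted=True

Yes, union accepts


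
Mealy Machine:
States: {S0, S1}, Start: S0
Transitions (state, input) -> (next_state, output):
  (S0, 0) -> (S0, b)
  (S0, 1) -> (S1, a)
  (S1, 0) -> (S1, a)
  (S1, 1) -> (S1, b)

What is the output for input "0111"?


Step-by-step:
  (S0, 0) -> (S0, b)
  (S0, 1) -> (S1, a)
  (S1, 1) -> (S1, b)
  (S1, 1) -> (S1, b)

"babb"


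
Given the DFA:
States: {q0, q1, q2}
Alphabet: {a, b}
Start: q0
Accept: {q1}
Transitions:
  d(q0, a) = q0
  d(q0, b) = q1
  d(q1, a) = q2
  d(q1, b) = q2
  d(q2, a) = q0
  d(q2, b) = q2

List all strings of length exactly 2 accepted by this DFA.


All strings of length 2: 4 total
Accepted: 1

"ab"


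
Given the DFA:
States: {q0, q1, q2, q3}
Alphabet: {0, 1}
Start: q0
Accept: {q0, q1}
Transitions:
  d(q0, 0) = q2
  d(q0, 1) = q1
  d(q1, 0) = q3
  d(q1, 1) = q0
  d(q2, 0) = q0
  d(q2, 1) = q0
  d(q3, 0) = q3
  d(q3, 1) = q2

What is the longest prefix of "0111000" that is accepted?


Run the DFA, marking each prefix where the state is accepting:
  "" -> q0 [accept]
  "0" -> q2 [reject]
  "01" -> q0 [accept]
  "011" -> q1 [accept]
  "0111" -> q0 [accept]
  "01110" -> q2 [reject]
  "011100" -> q0 [accept]
  "0111000" -> q2 [reject]

"011100"


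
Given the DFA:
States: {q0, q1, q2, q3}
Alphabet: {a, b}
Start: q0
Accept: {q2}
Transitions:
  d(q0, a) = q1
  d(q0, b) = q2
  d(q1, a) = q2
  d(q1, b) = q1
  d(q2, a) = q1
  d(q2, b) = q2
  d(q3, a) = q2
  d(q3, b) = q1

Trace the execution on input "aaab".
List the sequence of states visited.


Input: aaab
d(q0, a) = q1
d(q1, a) = q2
d(q2, a) = q1
d(q1, b) = q1


q0 -> q1 -> q2 -> q1 -> q1


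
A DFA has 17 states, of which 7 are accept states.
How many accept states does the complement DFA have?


Complement swaps accept and non-accept states.
17 - 7 = 10

10


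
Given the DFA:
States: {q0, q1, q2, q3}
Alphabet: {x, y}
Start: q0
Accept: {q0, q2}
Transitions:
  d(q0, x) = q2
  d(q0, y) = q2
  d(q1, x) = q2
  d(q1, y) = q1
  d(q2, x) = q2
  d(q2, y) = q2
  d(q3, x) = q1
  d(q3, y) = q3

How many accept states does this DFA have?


Accept states listed: {q0, q2}
Counting: q0(1) q2(2)

2


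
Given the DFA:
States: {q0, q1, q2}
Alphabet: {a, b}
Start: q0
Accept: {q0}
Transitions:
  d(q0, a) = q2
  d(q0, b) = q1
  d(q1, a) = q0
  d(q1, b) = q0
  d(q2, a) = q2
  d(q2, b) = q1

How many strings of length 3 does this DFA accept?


Enumerating all length-3 strings:
  "aaa" -> q2 [reject]
  "aab" -> q1 [reject]
  "aba" -> q0 [accept]
  "abb" -> q0 [accept]
  "baa" -> q2 [reject]
  "bab" -> q1 [reject]
  "bba" -> q2 [reject]
  "bbb" -> q1 [reject]

2 out of 8


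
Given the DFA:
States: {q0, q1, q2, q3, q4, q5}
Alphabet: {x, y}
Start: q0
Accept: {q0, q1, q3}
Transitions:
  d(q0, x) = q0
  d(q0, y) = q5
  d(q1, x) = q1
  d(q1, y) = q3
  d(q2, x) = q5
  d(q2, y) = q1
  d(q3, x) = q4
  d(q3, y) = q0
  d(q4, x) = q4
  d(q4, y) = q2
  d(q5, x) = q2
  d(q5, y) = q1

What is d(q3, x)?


Looking up transition d(q3, x)

q4


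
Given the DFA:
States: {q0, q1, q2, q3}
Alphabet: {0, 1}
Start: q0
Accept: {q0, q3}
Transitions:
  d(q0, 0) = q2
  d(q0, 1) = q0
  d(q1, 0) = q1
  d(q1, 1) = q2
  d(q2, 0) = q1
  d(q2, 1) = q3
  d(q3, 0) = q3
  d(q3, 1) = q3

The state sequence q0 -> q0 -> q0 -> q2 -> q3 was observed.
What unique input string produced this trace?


Trace back each transition to find the symbol:
  q0 --[1]--> q0
  q0 --[1]--> q0
  q0 --[0]--> q2
  q2 --[1]--> q3

"1101"


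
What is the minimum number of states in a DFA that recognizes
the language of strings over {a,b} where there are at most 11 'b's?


States: count = 0, 1, ..., 11 (all accepting; 12 states), plus a dead state for count > 11.
Total: 12 + 1 = 13.

13


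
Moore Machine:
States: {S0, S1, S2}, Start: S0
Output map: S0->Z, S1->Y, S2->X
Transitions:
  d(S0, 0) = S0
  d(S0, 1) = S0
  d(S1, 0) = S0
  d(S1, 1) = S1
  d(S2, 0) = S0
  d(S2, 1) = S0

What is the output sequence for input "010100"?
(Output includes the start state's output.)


Start: S0 (output Z)
  --0--> S0 (output Z)
  --1--> S0 (output Z)
  --0--> S0 (output Z)
  --1--> S0 (output Z)
  --0--> S0 (output Z)
  --0--> S0 (output Z)

"ZZZZZZZ"


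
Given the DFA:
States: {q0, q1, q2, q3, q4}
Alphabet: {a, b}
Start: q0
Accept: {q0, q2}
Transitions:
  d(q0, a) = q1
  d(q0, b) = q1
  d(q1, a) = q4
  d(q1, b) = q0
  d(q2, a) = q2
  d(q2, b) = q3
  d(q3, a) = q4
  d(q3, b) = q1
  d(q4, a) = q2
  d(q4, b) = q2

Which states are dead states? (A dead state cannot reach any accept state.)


Forward reachability from each state:
  q0 -> reaches accept state q0 (live)
  q1 -> reaches accept state q0 (live)
  q2 -> reaches accept state q0 (live)
  q3 -> reaches accept state q0 (live)
  q4 -> reaches accept state q0 (live)

None (all states can reach an accept state)


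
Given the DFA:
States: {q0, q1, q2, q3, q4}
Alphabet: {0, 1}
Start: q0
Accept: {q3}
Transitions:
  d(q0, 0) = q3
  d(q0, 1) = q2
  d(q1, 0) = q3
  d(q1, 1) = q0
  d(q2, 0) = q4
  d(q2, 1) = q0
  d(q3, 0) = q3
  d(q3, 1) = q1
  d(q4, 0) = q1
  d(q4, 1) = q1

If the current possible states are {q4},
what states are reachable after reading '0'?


Apply transition on '0' from each current state:
  d(q4, 0) = q1

{q1}


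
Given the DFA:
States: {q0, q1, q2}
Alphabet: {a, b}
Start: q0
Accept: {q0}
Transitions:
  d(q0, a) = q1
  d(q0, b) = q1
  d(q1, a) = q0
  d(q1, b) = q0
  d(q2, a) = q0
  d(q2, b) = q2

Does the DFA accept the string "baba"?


Trace: q0 -> q1 -> q0 -> q1 -> q0
Final state: q0
Accept states: {q0}

Yes, accepted (final state q0 is an accept state)


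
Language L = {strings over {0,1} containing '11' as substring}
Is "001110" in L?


'11' occurs at index 2

Yes, "001110" is in L


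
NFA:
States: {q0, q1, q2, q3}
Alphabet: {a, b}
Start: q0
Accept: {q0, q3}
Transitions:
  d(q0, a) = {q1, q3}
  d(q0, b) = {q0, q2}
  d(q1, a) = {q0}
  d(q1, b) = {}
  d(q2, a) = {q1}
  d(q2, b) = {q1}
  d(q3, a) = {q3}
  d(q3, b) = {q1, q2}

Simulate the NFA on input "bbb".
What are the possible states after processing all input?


Start: {q0}
  --b--> {q0, q2}
  --b--> {q0, q1, q2}
  --b--> {q0, q1, q2}

{q0, q1, q2}


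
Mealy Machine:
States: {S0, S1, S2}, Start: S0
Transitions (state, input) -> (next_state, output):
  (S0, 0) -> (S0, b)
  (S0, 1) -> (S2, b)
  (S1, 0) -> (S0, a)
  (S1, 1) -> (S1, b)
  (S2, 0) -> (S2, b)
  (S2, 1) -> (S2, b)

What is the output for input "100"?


Step-by-step:
  (S0, 1) -> (S2, b)
  (S2, 0) -> (S2, b)
  (S2, 0) -> (S2, b)

"bbb"


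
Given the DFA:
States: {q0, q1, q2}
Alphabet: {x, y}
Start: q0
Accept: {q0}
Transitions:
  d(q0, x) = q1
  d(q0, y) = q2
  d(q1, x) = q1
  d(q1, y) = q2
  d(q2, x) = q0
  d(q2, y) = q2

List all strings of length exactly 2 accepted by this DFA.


All strings of length 2: 4 total
Accepted: 1

"yx"


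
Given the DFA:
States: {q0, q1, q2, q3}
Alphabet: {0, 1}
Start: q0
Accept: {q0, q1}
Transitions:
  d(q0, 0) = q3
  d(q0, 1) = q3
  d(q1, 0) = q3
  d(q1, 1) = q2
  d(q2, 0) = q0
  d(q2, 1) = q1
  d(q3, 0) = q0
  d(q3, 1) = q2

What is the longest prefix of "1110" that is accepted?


Run the DFA, marking each prefix where the state is accepting:
  "" -> q0 [accept]
  "1" -> q3 [reject]
  "11" -> q2 [reject]
  "111" -> q1 [accept]
  "1110" -> q3 [reject]

"111"


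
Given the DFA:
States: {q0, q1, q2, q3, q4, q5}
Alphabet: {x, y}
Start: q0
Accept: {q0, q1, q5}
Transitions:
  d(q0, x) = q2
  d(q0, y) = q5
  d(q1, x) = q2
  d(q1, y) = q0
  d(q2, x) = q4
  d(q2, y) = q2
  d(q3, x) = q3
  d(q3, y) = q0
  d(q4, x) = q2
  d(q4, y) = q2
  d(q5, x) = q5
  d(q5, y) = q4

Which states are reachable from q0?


BFS from q0:
  layer 0: {q0}
  layer 1: {q2, q5}
  layer 2: {q4}

{q0, q2, q4, q5}


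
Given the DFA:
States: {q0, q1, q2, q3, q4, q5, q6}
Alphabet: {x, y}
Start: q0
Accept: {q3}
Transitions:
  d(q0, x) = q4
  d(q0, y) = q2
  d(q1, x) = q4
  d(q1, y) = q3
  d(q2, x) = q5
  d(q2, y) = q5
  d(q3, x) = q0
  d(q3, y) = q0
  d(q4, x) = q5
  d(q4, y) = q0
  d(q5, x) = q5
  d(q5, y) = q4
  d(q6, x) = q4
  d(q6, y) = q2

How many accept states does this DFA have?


Accept states listed: {q3}
Counting: q3(1)

1


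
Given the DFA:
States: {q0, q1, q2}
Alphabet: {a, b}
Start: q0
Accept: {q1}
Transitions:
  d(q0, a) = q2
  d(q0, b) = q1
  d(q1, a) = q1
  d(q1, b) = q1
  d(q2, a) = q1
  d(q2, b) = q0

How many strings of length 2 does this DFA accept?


Enumerating all length-2 strings:
  "aa" -> q1 [accept]
  "ab" -> q0 [reject]
  "ba" -> q1 [accept]
  "bb" -> q1 [accept]

3 out of 4


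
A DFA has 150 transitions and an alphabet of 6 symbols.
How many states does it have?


Each state has exactly one transition per symbol.
states = transitions / |alphabet| = 150 / 6 = 25

25


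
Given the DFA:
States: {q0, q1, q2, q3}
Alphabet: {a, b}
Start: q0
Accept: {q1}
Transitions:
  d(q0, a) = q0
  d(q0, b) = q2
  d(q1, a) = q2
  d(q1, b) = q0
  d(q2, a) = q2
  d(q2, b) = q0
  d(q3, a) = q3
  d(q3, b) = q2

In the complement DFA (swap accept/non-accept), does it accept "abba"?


Trace: q0 -> q0 -> q2 -> q0 -> q0
Final: q0
Original accept: {q1}
Complement: q0 is not in original accept

Yes, complement accepts (original rejects)


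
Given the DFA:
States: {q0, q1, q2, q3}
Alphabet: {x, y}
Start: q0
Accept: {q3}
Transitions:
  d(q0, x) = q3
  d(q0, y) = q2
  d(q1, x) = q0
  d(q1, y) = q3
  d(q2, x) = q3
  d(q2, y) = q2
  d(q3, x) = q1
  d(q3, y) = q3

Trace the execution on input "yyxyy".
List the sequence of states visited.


Input: yyxyy
d(q0, y) = q2
d(q2, y) = q2
d(q2, x) = q3
d(q3, y) = q3
d(q3, y) = q3


q0 -> q2 -> q2 -> q3 -> q3 -> q3


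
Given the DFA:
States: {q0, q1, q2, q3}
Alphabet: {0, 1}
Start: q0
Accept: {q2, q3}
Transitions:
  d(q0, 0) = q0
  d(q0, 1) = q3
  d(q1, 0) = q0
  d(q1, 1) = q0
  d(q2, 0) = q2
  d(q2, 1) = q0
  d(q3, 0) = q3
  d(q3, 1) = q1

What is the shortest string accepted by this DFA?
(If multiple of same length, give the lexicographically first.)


BFS by string length (lex-first path to each state shown):
  len 0: q0<-""
  len 1: q0<-"0", q3<-"1"
Found accept state at length 1.

"1"


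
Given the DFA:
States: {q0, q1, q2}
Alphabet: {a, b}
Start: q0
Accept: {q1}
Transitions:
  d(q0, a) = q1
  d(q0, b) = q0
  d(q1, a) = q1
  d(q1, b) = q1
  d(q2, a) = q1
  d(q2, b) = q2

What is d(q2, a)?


Looking up transition d(q2, a)

q1


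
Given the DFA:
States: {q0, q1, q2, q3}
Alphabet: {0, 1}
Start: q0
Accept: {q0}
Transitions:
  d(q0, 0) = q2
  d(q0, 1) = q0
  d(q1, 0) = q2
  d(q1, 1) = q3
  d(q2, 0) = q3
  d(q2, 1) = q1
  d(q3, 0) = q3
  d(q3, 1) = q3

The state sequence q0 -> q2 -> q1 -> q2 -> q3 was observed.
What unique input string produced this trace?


Trace back each transition to find the symbol:
  q0 --[0]--> q2
  q2 --[1]--> q1
  q1 --[0]--> q2
  q2 --[0]--> q3

"0100"


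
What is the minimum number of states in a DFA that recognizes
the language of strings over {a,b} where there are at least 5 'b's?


States: count = 0, 1, ..., 4, and a final '>= 5' state.
Total: 5 + 1 = 6. Accept = '>= 5' state.

6


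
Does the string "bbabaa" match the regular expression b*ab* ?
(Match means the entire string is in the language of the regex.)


|string| = 6; first = 'b'; last = 'a'

No, "bbabaa" does not match b*ab*


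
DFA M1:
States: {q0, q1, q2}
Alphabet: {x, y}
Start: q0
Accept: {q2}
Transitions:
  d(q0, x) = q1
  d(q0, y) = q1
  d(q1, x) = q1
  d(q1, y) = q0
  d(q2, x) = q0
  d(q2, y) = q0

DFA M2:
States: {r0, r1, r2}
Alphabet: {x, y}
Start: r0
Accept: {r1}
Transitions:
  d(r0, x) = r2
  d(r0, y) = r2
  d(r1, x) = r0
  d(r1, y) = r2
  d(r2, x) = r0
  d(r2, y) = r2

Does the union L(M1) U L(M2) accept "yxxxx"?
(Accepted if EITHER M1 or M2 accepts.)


M1: final=q1 accepted=False
M2: final=r2 accepted=False

No, union rejects (neither accepts)


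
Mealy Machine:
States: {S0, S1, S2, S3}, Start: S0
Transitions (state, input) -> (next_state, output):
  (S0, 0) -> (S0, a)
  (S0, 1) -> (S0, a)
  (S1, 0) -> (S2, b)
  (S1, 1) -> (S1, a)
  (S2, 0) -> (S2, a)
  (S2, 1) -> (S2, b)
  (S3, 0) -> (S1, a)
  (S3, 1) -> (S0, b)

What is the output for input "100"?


Step-by-step:
  (S0, 1) -> (S0, a)
  (S0, 0) -> (S0, a)
  (S0, 0) -> (S0, a)

"aaa"


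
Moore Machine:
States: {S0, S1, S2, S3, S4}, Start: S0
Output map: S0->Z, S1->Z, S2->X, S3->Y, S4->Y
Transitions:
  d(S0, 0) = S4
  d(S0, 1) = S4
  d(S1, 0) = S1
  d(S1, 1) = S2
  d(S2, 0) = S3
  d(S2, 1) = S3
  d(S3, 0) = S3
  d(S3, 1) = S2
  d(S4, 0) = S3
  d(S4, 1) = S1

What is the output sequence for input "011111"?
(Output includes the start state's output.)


Start: S0 (output Z)
  --0--> S4 (output Y)
  --1--> S1 (output Z)
  --1--> S2 (output X)
  --1--> S3 (output Y)
  --1--> S2 (output X)
  --1--> S3 (output Y)

"ZYZXYXY"


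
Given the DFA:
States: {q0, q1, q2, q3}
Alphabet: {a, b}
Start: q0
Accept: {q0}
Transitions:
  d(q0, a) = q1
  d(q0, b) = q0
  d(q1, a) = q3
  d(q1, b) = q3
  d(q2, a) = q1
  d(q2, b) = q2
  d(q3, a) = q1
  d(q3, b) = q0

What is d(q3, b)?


Looking up transition d(q3, b)

q0


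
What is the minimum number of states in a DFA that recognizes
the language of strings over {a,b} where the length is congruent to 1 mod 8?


States track (length) mod 8.
Need 8 states: one per remainder 0..7; accept = remainder 1.

8


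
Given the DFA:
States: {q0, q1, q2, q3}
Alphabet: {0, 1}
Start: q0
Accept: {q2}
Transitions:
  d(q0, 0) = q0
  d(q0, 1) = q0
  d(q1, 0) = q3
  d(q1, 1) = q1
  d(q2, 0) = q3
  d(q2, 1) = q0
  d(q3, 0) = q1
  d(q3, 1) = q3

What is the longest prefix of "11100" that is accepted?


Run the DFA, marking each prefix where the state is accepting:
  "" -> q0 [reject]
  "1" -> q0 [reject]
  "11" -> q0 [reject]
  "111" -> q0 [reject]
  "1110" -> q0 [reject]
  "11100" -> q0 [reject]

No prefix is accepted


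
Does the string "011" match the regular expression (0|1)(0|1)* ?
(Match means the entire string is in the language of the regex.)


|string| = 3; first = '0'; last = '1'

Yes, "011" matches (0|1)(0|1)*


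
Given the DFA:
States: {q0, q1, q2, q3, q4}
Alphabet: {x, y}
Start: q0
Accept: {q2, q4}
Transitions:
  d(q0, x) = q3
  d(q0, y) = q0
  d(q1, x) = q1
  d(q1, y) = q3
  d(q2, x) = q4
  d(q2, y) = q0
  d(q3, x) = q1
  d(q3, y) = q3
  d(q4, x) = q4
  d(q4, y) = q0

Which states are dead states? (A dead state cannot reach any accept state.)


Forward reachability from each state:
  q0 -> reaches {q0, q1, q3}, no accept state (dead)
  q1 -> reaches {q1, q3}, no accept state (dead)
  q2 -> reaches accept state q2 (live)
  q3 -> reaches {q1, q3}, no accept state (dead)
  q4 -> reaches accept state q4 (live)

{q0, q1, q3}
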